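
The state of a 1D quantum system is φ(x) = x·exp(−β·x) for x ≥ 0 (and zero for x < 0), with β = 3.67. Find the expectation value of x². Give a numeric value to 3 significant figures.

0.223

⟨x²⟩ = ∫ x²·|φ|² dx / ∫|φ|² dx (integrals over the domain).
Every integrand reduces to terms xʲ·e^(−2βx) on [0, ∞); use ∫₀^∞ xʲ·e^(−2βx) dx = j!/(2β)^(j+1).
State is unnormalized: ∫|φ|² dx = 0.0050576, and ∫φ*·x²·φ dx = 0.0011265, so ⟨x²⟩ = 0.0011265 / 0.0050576.
⟨x²⟩ = 0.22274.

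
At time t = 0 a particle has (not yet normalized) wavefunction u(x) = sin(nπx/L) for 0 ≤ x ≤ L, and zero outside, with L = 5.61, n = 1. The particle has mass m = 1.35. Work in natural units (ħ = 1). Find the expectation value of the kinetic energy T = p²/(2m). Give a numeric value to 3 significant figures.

T = −(ħ²/2m) d²/dx², so ⟨T⟩ = −(ħ²/2m) ∫ u*·u'' dx / ∫|u|² dx; with m = 1.35.
d/dx sin(nπx/L) = (nπ/L)·cos(nπx/L) and d²/dx² sin(nπx/L) = −(nπ/L)²·sin(nπx/L); on 0 ≤ x ≤ L, ∫sin²(nπx/L) dx = L/2 and ∫sin(nπx/L)·cos(nπx/L) dx = 0.
State is unnormalized: ∫|u|² dx = 2.8050, and ∫u*·(−ħ²/2m · u'') dx = 0.32579, so ⟨T⟩ = 0.32579 / 2.8050.
⟨T⟩ = 0.11615.

0.116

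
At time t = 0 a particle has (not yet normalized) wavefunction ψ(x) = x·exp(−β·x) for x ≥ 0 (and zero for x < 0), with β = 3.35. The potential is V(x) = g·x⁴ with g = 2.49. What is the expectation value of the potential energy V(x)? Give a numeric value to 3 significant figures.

0.445

⟨V⟩ = ∫ V(x)·|ψ|² dx / ∫|ψ|² dx.
Every integrand reduces to terms xʲ·e^(−2βx) on [0, ∞); use ∫₀^∞ xʲ·e^(−2βx) dx = j!/(2β)^(j+1).
State is unnormalized: ∫|ψ|² dx = 0.0066498, and ∫ψ*·V(x)·ψ dx = 0.0029581, so ⟨V⟩ = 0.0029581 / 0.0066498.
⟨V⟩ = 0.44484.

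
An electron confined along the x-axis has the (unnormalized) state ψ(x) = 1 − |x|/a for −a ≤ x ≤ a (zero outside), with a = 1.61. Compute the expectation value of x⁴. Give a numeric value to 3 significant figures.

0.192

⟨x⁴⟩ = ∫ x⁴·|ψ|² dx / ∫|ψ|² dx (integrals over the domain).
ψ is even, so ∫ over [−a, a] = 2∫₀ᵃ with ψ = 1 − x/a there: ∫₀ᵃ (1 − x/a)² dx = a/3, ∫₀ᵃ x²(1 − x/a)² dx = a³/30, ∫₀ᵃ x⁴(1 − x/a)² dx = a⁵/105.
State is unnormalized: ∫|ψ|² dx = 1.0733, and ∫ψ*·x⁴·ψ dx = 0.20605, so ⟨x⁴⟩ = 0.20605 / 1.0733.
⟨x⁴⟩ = 0.19197.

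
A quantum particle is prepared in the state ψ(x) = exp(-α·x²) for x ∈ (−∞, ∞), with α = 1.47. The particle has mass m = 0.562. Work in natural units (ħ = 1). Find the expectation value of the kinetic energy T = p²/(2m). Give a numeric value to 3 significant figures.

T = −(ħ²/2m) d²/dx², so ⟨T⟩ = −(ħ²/2m) ∫ ψ*·ψ'' dx / ∫|ψ|² dx; with m = 0.562.
Gaussian moments: ∫x^(2j)·e^(−2αx²) dx = (2j−1)!!/(4α)^j · √(π/(2α)), odd powers integrate to 0; here √(π/(2α)) = 1.0337. Derivatives: d/dx e^(−αx²) = −2αx·e^(−αx²), d²/dx² e^(−αx²) = (4α²x² − 2α)·e^(−αx²).
State is unnormalized: ∫|ψ|² dx = 1.0337, and ∫ψ*·(−ħ²/2m · ψ'') dx = 1.3519, so ⟨T⟩ = 1.3519 / 1.0337.
⟨T⟩ = 1.3078.

1.31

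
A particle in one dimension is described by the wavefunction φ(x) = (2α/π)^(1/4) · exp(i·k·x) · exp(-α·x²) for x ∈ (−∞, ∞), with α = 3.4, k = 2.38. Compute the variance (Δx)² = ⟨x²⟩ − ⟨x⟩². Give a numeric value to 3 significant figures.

Compute ⟨x⟩ and ⟨x²⟩ separately, then (Δx)² = ⟨x²⟩ − ⟨x⟩².
Gaussian moments: ∫x^(2j)·e^(−2αx²) dx = (2j−1)!!/(4α)^j · √(π/(2α)), odd powers integrate to 0; here √(π/(2α)) = 0.67971.
⟨x⟩ = 0.0000 and ⟨x²⟩ = 0.073529.
(Δx)² = 0.073529 − (0.0000)² = 0.073529.

0.0735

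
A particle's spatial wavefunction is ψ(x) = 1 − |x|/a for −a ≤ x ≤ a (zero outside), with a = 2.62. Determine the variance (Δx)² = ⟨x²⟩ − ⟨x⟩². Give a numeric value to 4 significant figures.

Compute ⟨x⟩ and ⟨x²⟩ separately, then (Δx)² = ⟨x²⟩ − ⟨x⟩².
ψ is even, so ∫ over [−a, a] = 2∫₀ᵃ with ψ = 1 − x/a there: ∫₀ᵃ (1 − x/a)² dx = a/3, ∫₀ᵃ x²(1 − x/a)² dx = a³/30, ∫₀ᵃ x⁴(1 − x/a)² dx = a⁵/105.
Normalization: ∫|ψ|² dx = 1.7467.
⟨x⟩ = 0.0000 and ⟨x²⟩ = 0.68644.
(Δx)² = 0.68644 − (0.0000)² = 0.68644.

0.6864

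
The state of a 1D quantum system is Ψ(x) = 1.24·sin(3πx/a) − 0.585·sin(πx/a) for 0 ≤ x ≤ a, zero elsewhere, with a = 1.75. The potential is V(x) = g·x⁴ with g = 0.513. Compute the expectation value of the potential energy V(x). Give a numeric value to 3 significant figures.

0.615

⟨V⟩ = ∫ V(x)·|Ψ|² dx / ∫|Ψ|² dx.
On 0 ≤ x ≤ a (j ≠ l): ∫sin²(jπx/a) dx = a/2, ∫sin(jπx/a)·sin(lπx/a) dx = 0; diagonal moments ∫x·sin²(jπx/a) dx = a²/4, ∫x²·sin²(jπx/a) dx = a³·(1/6 − 1/(4j²π²)); cross terms ∫x·sin(jπx/a)·sin(lπx/a) dx = 0 for j + l even and −4jla²/(π²(j² − l²)²) for j + l odd, ∫x²·sin(jπx/a)·sin(lπx/a) dx = (−1)^(j+l)·4jla³/(π²(j² − l²)²); higher powers the same way via product-to-sum and parts.
State is unnormalized: ∫|Ψ|² dx = 1.6448, and ∫Ψ*·V(x)·Ψ dx = 1.0114, so ⟨V⟩ = 1.0114 / 1.6448.
⟨V⟩ = 0.61489.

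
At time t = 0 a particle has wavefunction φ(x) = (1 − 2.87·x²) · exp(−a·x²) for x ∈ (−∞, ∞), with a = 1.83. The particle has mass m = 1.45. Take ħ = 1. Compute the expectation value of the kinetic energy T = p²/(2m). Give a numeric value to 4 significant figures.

2.666

T = −(ħ²/2m) d²/dx², so ⟨T⟩ = −(ħ²/2m) ∫ φ*·φ'' dx / ∫|φ|² dx; with m = 1.45.
Expand each integrand as polynomial × e^(−2ax²) and use ∫x^(2j)·e^(−2ax²) dx = (2j−1)!!/(4a)^j · √(π/(2a)), odd powers → 0; here √(π/(2a)) = 0.92648. Differentiate with the product rule, d/dx e^(−ax²) = −2ax·e^(−ax²).
State is unnormalized: ∫|φ|² dx = 0.62724, and ∫φ*·(−ħ²/2m · φ'') dx = 1.6722, so ⟨T⟩ = 1.6722 / 0.62724.
⟨T⟩ = 2.6659.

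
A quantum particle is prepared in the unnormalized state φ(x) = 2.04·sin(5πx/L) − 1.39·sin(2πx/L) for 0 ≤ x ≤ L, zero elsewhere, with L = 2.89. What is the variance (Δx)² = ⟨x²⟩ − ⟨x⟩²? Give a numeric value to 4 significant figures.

0.6485

Compute ⟨x⟩ and ⟨x²⟩ separately, then (Δx)² = ⟨x²⟩ − ⟨x⟩².
On 0 ≤ x ≤ L (j ≠ l): ∫sin²(jπx/L) dx = L/2, ∫sin(jπx/L)·sin(lπx/L) dx = 0; diagonal moments ∫x·sin²(jπx/L) dx = L²/4, ∫x²·sin²(jπx/L) dx = L³·(1/6 − 1/(4j²π²)); cross terms ∫x·sin(jπx/L)·sin(lπx/L) dx = 0 for j + l even and −4jlL²/(π²(j² − l²)²) for j + l odd, ∫x²·sin(jπx/L)·sin(lπx/L) dx = (−1)^(j+l)·4jlL³/(π²(j² − l²)²); higher powers the same way via product-to-sum and parts.
Normalization: ∫|φ|² dx = 8.8054.
⟨x⟩ = 1.4944 and ⟨x²⟩ = 2.8818.
(Δx)² = 2.8818 − (1.4944)² = 0.64847.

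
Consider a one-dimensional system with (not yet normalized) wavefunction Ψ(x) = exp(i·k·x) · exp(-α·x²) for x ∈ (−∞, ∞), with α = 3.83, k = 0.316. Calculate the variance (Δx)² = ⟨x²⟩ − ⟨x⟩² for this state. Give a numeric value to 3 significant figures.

0.0653

Compute ⟨x⟩ and ⟨x²⟩ separately, then (Δx)² = ⟨x²⟩ − ⟨x⟩².
Gaussian moments: ∫x^(2j)·e^(−2αx²) dx = (2j−1)!!/(4α)^j · √(π/(2α)), odd powers integrate to 0; here √(π/(2α)) = 0.64041.
Normalization: ∫|Ψ|² dx = 0.64041.
⟨x⟩ = 0.0000 and ⟨x²⟩ = 0.065274.
(Δx)² = 0.065274 − (0.0000)² = 0.065274.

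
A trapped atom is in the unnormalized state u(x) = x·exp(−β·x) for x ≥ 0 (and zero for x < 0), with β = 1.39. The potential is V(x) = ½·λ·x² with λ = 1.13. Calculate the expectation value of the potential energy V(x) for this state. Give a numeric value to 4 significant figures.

⟨V⟩ = ∫ V(x)·|u|² dx / ∫|u|² dx.
Every integrand reduces to terms xʲ·e^(−2βx) on [0, ∞); use ∫₀^∞ xʲ·e^(−2βx) dx = j!/(2β)^(j+1).
State is unnormalized: ∫|u|² dx = 0.093088, and ∫u*·V(x)·u dx = 0.081665, so ⟨V⟩ = 0.081665 / 0.093088.
⟨V⟩ = 0.87728.

0.8773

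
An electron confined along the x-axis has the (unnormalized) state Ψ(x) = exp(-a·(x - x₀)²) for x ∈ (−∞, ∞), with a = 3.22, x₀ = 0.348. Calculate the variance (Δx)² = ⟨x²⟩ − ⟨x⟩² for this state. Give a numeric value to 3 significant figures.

Compute ⟨x⟩ and ⟨x²⟩ separately, then (Δx)² = ⟨x²⟩ − ⟨x⟩².
Gaussian moments (u = x − x₀): ∫u^(2j)·e^(−2au²) du = (2j−1)!!/(4a)^j · √(π/(2a)), odd powers integrate to 0; here √(π/(2a)) = 0.69844.
Normalization: ∫|Ψ|² dx = 0.69844.
⟨x⟩ = 0.34800 and ⟨x²⟩ = 0.19874.
(Δx)² = 0.19874 − (0.34800)² = 0.077640.

0.0776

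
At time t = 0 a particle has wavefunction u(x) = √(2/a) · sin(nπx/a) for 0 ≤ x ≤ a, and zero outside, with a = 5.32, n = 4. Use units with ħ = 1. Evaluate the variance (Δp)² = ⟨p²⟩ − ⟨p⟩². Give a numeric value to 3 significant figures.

Compute ⟨p⟩ and ⟨p²⟩ separately; (Δp)² = ⟨p²⟩ − ⟨p⟩².
d/dx sin(nπx/a) = (nπ/a)·cos(nπx/a) and d²/dx² sin(nπx/a) = −(nπ/a)²·sin(nπx/a); on 0 ≤ x ≤ a, ∫sin²(nπx/a) dx = a/2 and ∫sin(nπx/a)·cos(nπx/a) dx = 0.
⟨p⟩ = 0.0000 and ⟨p²⟩ = 5.5795.
(Δp)² = 5.5795 − (0.0000)² = 5.5795.

5.58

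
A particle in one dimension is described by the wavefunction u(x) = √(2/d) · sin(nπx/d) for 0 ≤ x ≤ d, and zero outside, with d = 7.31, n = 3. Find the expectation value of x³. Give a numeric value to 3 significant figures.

94.4

⟨x³⟩ = ∫ x³·|u|² dx (integrals over the domain).
With sin²θ = (1 − cos2θ)/2 on 0 ≤ x ≤ d: ∫sin²(nπx/d) dx = d/2, ∫x·sin²(nπx/d) dx = d²/4, ∫x²·sin²(nπx/d) dx = d³·(1/6 − 1/(4n²π²)); higher powers xᵏ the same way, integrating xᵏ·cos(2nπx/d) by parts.
⟨x³⟩ = 94.356.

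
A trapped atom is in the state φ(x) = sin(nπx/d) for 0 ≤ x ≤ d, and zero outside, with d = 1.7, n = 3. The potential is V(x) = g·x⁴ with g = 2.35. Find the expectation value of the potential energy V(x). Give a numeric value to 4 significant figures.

3.708

⟨V⟩ = ∫ V(x)·|φ|² dx / ∫|φ|² dx.
With sin²θ = (1 − cos2θ)/2 on 0 ≤ x ≤ d: ∫sin²(nπx/d) dx = d/2, ∫x·sin²(nπx/d) dx = d²/4, ∫x²·sin²(nπx/d) dx = d³·(1/6 − 1/(4n²π²)); higher powers xᵏ the same way, integrating xᵏ·cos(2nπx/d) by parts.
State is unnormalized: ∫|φ|² dx = 0.85000, and ∫φ*·V(x)·φ dx = 3.1520, so ⟨V⟩ = 3.1520 / 0.85000.
⟨V⟩ = 3.7083.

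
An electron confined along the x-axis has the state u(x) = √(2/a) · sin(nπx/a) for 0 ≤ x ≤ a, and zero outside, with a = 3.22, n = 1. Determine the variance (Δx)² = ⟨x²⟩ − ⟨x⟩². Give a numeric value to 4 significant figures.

Compute ⟨x⟩ and ⟨x²⟩ separately, then (Δx)² = ⟨x²⟩ − ⟨x⟩².
With sin²θ = (1 − cos2θ)/2 on 0 ≤ x ≤ a: ∫sin²(nπx/a) dx = a/2, ∫x·sin²(nπx/a) dx = a²/4, ∫x²·sin²(nπx/a) dx = a³·(1/6 − 1/(4n²π²)); higher powers xᵏ the same way, integrating xᵏ·cos(2nπx/a) by parts.
⟨x⟩ = 1.6100 and ⟨x²⟩ = 2.9309.
(Δx)² = 2.9309 − (1.6100)² = 0.33876.

0.3388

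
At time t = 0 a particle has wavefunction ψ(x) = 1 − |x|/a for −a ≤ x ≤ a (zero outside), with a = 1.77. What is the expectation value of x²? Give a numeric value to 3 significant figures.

⟨x²⟩ = ∫ x²·|ψ|² dx / ∫|ψ|² dx (integrals over the domain).
ψ is even, so ∫ over [−a, a] = 2∫₀ᵃ with ψ = 1 − x/a there: ∫₀ᵃ (1 − x/a)² dx = a/3, ∫₀ᵃ x²(1 − x/a)² dx = a³/30, ∫₀ᵃ x⁴(1 − x/a)² dx = a⁵/105.
State is unnormalized: ∫|ψ|² dx = 1.1800, and ∫ψ*·x²·ψ dx = 0.36968, so ⟨x²⟩ = 0.36968 / 1.1800.
⟨x²⟩ = 0.31329.

0.313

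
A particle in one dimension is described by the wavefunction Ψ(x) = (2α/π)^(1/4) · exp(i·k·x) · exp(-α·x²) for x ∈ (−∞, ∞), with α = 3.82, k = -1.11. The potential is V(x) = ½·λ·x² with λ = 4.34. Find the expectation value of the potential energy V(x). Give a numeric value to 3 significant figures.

0.142

⟨V⟩ = ∫ V(x)·|Ψ|² dx.
Gaussian moments: ∫x^(2j)·e^(−2αx²) dx = (2j−1)!!/(4α)^j · √(π/(2α)), odd powers integrate to 0; here √(π/(2α)) = 0.64125.
⟨V⟩ = 0.14202.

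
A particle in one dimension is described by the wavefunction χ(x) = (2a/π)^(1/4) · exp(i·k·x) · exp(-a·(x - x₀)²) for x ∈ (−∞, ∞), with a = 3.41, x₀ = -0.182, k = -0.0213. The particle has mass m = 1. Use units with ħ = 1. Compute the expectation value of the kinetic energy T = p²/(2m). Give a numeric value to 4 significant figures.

T = −(ħ²/2m) d²/dx², so ⟨T⟩ = −(ħ²/2m) ∫ χ*·χ'' dx; with m = 1.
Gaussian moments (u = x − x₀): ∫u^(2j)·e^(−2au²) du = (2j−1)!!/(4a)^j · √(π/(2a)), odd powers integrate to 0; here √(π/(2a)) = 0.67871. Derivatives: χ′ = (ik − 2au)·χ, χ″ = ((ik − 2au)² − 2a)·χ; the odd-in-u pieces drop out.
⟨T⟩ = 1.7052.

1.705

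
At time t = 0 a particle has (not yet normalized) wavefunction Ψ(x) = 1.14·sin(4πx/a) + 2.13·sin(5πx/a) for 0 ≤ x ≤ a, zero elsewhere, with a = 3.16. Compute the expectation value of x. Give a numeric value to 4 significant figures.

1.054

⟨x⟩ = ∫ x·|Ψ|² dx / ∫|Ψ|² dx (integrals over the domain).
On 0 ≤ x ≤ a (j ≠ l): ∫sin²(jπx/a) dx = a/2, ∫sin(jπx/a)·sin(lπx/a) dx = 0; diagonal moments ∫x·sin²(jπx/a) dx = a²/4, ∫x²·sin²(jπx/a) dx = a³·(1/6 − 1/(4j²π²)); cross terms ∫x·sin(jπx/a)·sin(lπx/a) dx = 0 for j + l even and −4jla²/(π²(j² − l²)²) for j + l odd, ∫x²·sin(jπx/a)·sin(lπx/a) dx = (−1)^(j+l)·4jla³/(π²(j² − l²)²); higher powers the same way via product-to-sum and parts.
State is unnormalized: ∫|Ψ|² dx = 9.2217, and ∫Ψ*·x·Ψ dx = 9.7174, so ⟨x⟩ = 9.7174 / 9.2217.
⟨x⟩ = 1.0538.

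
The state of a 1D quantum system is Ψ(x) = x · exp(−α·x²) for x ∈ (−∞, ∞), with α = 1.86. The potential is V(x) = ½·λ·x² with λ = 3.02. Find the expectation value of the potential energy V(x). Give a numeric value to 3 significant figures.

⟨V⟩ = ∫ V(x)·|Ψ|² dx / ∫|Ψ|² dx.
Expand each integrand as polynomial × e^(−2αx²) and use ∫x^(2j)·e^(−2αx²) dx = (2j−1)!!/(4α)^j · √(π/(2α)), odd powers → 0; here √(π/(2α)) = 0.91897.
State is unnormalized: ∫|Ψ|² dx = 0.12352, and ∫Ψ*·V(x)·Ψ dx = 0.075207, so ⟨V⟩ = 0.075207 / 0.12352.
⟨V⟩ = 0.60887.

0.609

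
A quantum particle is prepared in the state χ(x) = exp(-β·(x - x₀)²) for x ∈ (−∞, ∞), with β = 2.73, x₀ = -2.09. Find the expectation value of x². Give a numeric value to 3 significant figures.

⟨x²⟩ = ∫ x²·|χ|² dx / ∫|χ|² dx (integrals over the domain).
Gaussian moments (u = x − x₀): ∫u^(2j)·e^(−2βu²) du = (2j−1)!!/(4β)^j · √(π/(2β)), odd powers integrate to 0; here √(π/(2β)) = 0.75854.
State is unnormalized: ∫|χ|² dx = 0.75854, and ∫χ*·x²·χ dx = 3.3828, so ⟨x²⟩ = 3.3828 / 0.75854.
⟨x²⟩ = 4.4597.

4.46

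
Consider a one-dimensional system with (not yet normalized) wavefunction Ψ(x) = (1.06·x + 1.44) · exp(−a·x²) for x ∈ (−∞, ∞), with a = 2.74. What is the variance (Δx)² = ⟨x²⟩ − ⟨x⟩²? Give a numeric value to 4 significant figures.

0.08345

Compute ⟨x⟩ and ⟨x²⟩ separately, then (Δx)² = ⟨x²⟩ − ⟨x⟩².
Expand each integrand as polynomial × e^(−2ax²) and use ∫x^(2j)·e^(−2ax²) dx = (2j−1)!!/(4a)^j · √(π/(2a)), odd powers → 0; here √(π/(2a)) = 0.75715.
Normalization: ∫|Ψ|² dx = 1.6477.
⟨x⟩ = 0.12800 and ⟨x²⟩ = 0.099838.
(Δx)² = 0.099838 − (0.12800)² = 0.083454.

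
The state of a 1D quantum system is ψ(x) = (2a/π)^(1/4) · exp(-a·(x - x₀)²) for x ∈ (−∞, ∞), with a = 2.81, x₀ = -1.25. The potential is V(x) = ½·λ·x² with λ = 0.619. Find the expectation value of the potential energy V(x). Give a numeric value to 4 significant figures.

⟨V⟩ = ∫ V(x)·|ψ|² dx.
Gaussian moments (u = x − x₀): ∫u^(2j)·e^(−2au²) du = (2j−1)!!/(4a)^j · √(π/(2a)), odd powers integrate to 0; here √(π/(2a)) = 0.74766.
⟨V⟩ = 0.51113.

0.5111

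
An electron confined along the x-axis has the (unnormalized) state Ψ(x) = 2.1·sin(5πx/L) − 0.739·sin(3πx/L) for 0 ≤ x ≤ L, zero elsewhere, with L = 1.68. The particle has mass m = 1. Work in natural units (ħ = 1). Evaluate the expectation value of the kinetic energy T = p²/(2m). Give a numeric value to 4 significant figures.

40.63

T = −(ħ²/2m) d²/dx², so ⟨T⟩ = −(ħ²/2m) ∫ Ψ*·Ψ'' dx / ∫|Ψ|² dx; with m = 1.
d²/dx² sin(jπx/L) = −(jπ/L)²·sin(jπx/L); on 0 ≤ x ≤ L, ∫sin²(jπx/L) dx = L/2 and ∫sin(jπx/L)·sin(lπx/L) dx = 0 for j ≠ l, so only diagonal terms survive in ∫|Ψ|² and ∫Ψ·Ψ″; ∫Ψ·Ψ′ dx = [Ψ²/2] between the walls = 0.
State is unnormalized: ∫|Ψ|² dx = 4.1631, and ∫Ψ*·(−ħ²/2m · Ψ'') dx = 169.14, so ⟨T⟩ = 169.14 / 4.1631.
⟨T⟩ = 40.628.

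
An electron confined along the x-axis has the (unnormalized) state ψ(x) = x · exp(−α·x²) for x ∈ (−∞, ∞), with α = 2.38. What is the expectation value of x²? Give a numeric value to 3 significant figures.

0.315

⟨x²⟩ = ∫ x²·|ψ|² dx / ∫|ψ|² dx (integrals over the domain).
Expand each integrand as polynomial × e^(−2αx²) and use ∫x^(2j)·e^(−2αx²) dx = (2j−1)!!/(4α)^j · √(π/(2α)), odd powers → 0; here √(π/(2α)) = 0.81240.
State is unnormalized: ∫|ψ|² dx = 0.085336, and ∫ψ*·x²·ψ dx = 0.026892, so ⟨x²⟩ = 0.026892 / 0.085336.
⟨x²⟩ = 0.31513.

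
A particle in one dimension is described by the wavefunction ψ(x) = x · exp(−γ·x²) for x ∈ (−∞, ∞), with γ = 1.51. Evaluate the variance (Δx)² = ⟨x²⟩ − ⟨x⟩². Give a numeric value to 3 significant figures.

0.497

Compute ⟨x⟩ and ⟨x²⟩ separately, then (Δx)² = ⟨x²⟩ − ⟨x⟩².
Expand each integrand as polynomial × e^(−2γx²) and use ∫x^(2j)·e^(−2γx²) dx = (2j−1)!!/(4γ)^j · √(π/(2γ)), odd powers → 0; here √(π/(2γ)) = 1.0199.
Normalization: ∫|ψ|² dx = 0.16886.
⟨x⟩ = 0.0000 and ⟨x²⟩ = 0.49669.
(Δx)² = 0.49669 − (0.0000)² = 0.49669.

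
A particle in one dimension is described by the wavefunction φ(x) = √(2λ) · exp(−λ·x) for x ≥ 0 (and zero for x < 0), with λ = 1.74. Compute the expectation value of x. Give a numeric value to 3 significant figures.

0.287

⟨x⟩ = ∫ x·|φ|² dx (integrals over the domain).
Every integrand reduces to terms xʲ·e^(−2λx) on [0, ∞); use ∫₀^∞ xʲ·e^(−2λx) dx = j!/(2λ)^(j+1).
⟨x⟩ = 0.28736.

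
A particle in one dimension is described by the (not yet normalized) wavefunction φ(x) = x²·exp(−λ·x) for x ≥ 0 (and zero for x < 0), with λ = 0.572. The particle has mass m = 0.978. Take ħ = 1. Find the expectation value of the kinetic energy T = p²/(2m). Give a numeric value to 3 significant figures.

T = −(ħ²/2m) d²/dx², so ⟨T⟩ = −(ħ²/2m) ∫ φ*·φ'' dx / ∫|φ|² dx; with m = 0.978.
Differentiate x²·exp(−λ·x) with the product rule; every integrand then reduces to terms xʲ·e^(−2λx) on [0, ∞), with ∫₀^∞ xʲ·e^(−2λx) dx = j!/(2λ)^(j+1).
State is unnormalized: ∫|φ|² dx = 12.248, and ∫φ*·(−ħ²/2m · φ'') dx = 0.68294, so ⟨T⟩ = 0.68294 / 12.248.
⟨T⟩ = 0.055757.

0.0558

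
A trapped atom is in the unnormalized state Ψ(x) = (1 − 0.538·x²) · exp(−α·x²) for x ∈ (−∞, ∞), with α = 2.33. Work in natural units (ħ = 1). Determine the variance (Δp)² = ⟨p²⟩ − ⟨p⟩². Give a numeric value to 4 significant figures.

2.966

Compute ⟨p⟩ and ⟨p²⟩ separately; (Δp)² = ⟨p²⟩ − ⟨p⟩².
Expand each integrand as polynomial × e^(−2αx²) and use ∫x^(2j)·e^(−2αx²) dx = (2j−1)!!/(4α)^j · √(π/(2α)), odd powers → 0; here √(π/(2α)) = 0.82107. Differentiate with the product rule, d/dx e^(−αx²) = −2αx·e^(−αx²).
Normalization: ∫|Ψ|² dx = 0.73449.
⟨p⟩ = 0.0000 and ⟨p²⟩ = 2.9661.
(Δp)² = 2.9661 − (0.0000)² = 2.9661.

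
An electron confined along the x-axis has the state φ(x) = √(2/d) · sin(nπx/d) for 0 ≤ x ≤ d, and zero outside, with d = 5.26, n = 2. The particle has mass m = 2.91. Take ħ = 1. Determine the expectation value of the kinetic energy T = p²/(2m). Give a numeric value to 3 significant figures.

T = −(ħ²/2m) d²/dx², so ⟨T⟩ = −(ħ²/2m) ∫ φ*·φ'' dx; with m = 2.91.
d/dx sin(nπx/d) = (nπ/d)·cos(nπx/d) and d²/dx² sin(nπx/d) = −(nπ/d)²·sin(nπx/d); on 0 ≤ x ≤ d, ∫sin²(nπx/d) dx = d/2 and ∫sin(nπx/d)·cos(nπx/d) dx = 0.
⟨T⟩ = 0.24517.

0.245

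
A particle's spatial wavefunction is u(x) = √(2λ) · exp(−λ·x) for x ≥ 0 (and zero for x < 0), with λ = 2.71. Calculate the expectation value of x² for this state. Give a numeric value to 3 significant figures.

0.0681

⟨x²⟩ = ∫ x²·|u|² dx (integrals over the domain).
Every integrand reduces to terms xʲ·e^(−2λx) on [0, ∞); use ∫₀^∞ xʲ·e^(−2λx) dx = j!/(2λ)^(j+1).
⟨x²⟩ = 0.068082.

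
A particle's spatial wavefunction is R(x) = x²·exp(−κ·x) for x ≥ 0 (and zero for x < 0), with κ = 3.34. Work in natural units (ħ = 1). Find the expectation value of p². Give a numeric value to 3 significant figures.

3.72

p² R = −ħ² d²R/dx²; ⟨p²⟩ = −ħ² ∫ R*·R'' dx / ∫|R|² dx.
Differentiate x²·exp(−κ·x) with the product rule; every integrand then reduces to terms xʲ·e^(−2κx) on [0, ∞), with ∫₀^∞ xʲ·e^(−2κx) dx = j!/(2κ)^(j+1).
State is unnormalized: ∫|R|² dx = 0.0018044, and ∫R*·(−ħ² R'') dx = 0.0067097, so ⟨p²⟩ = 0.0067097 / 0.0018044.
⟨p²⟩ = 3.7185.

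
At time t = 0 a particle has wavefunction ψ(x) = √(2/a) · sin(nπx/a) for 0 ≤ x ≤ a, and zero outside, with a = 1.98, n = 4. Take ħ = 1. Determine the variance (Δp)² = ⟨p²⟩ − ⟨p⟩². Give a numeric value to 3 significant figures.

Compute ⟨p⟩ and ⟨p²⟩ separately; (Δp)² = ⟨p²⟩ − ⟨p⟩².
d/dx sin(nπx/a) = (nπ/a)·cos(nπx/a) and d²/dx² sin(nπx/a) = −(nπ/a)²·sin(nπx/a); on 0 ≤ x ≤ a, ∫sin²(nπx/a) dx = a/2 and ∫sin(nπx/a)·cos(nπx/a) dx = 0.
⟨p⟩ = 0.0000 and ⟨p²⟩ = 40.280.
(Δp)² = 40.280 − (0.0000)² = 40.280.

40.3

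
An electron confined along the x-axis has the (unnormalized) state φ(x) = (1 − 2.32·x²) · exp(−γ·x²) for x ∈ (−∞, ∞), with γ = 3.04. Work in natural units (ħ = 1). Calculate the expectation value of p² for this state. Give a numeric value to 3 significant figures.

p² φ = −ħ² d²φ/dx²; ⟨p²⟩ = −ħ² ∫ φ*·φ'' dx / ∫|φ|² dx.
Expand each integrand as polynomial × e^(−2γx²) and use ∫x^(2j)·e^(−2γx²) dx = (2j−1)!!/(4γ)^j · √(π/(2γ)), odd powers → 0; here √(π/(2γ)) = 0.71882. Differentiate with the product rule, d/dx e^(−γx²) = −2γx·e^(−γx²).
State is unnormalized: ∫|φ|² dx = 0.52303, and ∫φ*·(−ħ² φ'') dx = 3.5759, so ⟨p²⟩ = 3.5759 / 0.52303.
⟨p²⟩ = 6.8368.

6.84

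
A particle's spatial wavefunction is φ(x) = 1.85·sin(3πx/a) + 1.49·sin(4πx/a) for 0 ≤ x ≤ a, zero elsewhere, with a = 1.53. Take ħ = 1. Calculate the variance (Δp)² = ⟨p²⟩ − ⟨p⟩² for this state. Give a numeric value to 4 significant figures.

49.56

Compute ⟨p⟩ and ⟨p²⟩ separately; (Δp)² = ⟨p²⟩ − ⟨p⟩².
d²/dx² sin(jπx/a) = −(jπ/a)²·sin(jπx/a); on 0 ≤ x ≤ a, ∫sin²(jπx/a) dx = a/2 and ∫sin(jπx/a)·sin(lπx/a) dx = 0 for j ≠ l, so only diagonal terms survive in ∫|φ|² and ∫φ·φ″; ∫φ·φ′ dx = [φ²/2] between the walls = 0.
Normalization: ∫|φ|² dx = 4.3166.
⟨p⟩ = 0.0000 and ⟨p²⟩ = 49.557.
(Δp)² = 49.557 − (0.0000)² = 49.557.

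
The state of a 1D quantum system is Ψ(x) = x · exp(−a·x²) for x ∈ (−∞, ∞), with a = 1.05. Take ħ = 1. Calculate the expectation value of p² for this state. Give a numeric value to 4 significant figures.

3.150

p² Ψ = −ħ² d²Ψ/dx²; ⟨p²⟩ = −ħ² ∫ Ψ*·Ψ'' dx / ∫|Ψ|² dx.
Expand each integrand as polynomial × e^(−2ax²) and use ∫x^(2j)·e^(−2ax²) dx = (2j−1)!!/(4a)^j · √(π/(2a)), odd powers → 0; here √(π/(2a)) = 1.2231. Differentiate with the product rule, d/dx e^(−ax²) = −2ax·e^(−ax²).
State is unnormalized: ∫|Ψ|² dx = 0.29122, and ∫Ψ*·(−ħ² Ψ'') dx = 0.91733, so ⟨p²⟩ = 0.91733 / 0.29122.
⟨p²⟩ = 3.1500.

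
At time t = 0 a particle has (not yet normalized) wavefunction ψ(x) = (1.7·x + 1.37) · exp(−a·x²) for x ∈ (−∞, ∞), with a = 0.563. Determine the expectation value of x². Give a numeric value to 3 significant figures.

0.805

⟨x²⟩ = ∫ x²·|ψ|² dx / ∫|ψ|² dx (integrals over the domain).
Expand each integrand as polynomial × e^(−2ax²) and use ∫x^(2j)·e^(−2ax²) dx = (2j−1)!!/(4a)^j · √(π/(2a)), odd powers → 0; here √(π/(2a)) = 1.6703.
State is unnormalized: ∫|ψ|² dx = 5.2786, and ∫ψ*·x²·ψ dx = 4.2477, so ⟨x²⟩ = 4.2477 / 5.2786.
⟨x²⟩ = 0.80469.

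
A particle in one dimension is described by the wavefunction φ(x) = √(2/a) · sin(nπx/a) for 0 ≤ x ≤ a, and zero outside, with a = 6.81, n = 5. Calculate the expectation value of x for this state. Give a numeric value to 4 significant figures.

⟨x⟩ = ∫ x·|φ|² dx (integrals over the domain).
With sin²θ = (1 − cos2θ)/2 on 0 ≤ x ≤ a: ∫sin²(nπx/a) dx = a/2, ∫x·sin²(nπx/a) dx = a²/4, ∫x²·sin²(nπx/a) dx = a³·(1/6 − 1/(4n²π²)); higher powers xᵏ the same way, integrating xᵏ·cos(2nπx/a) by parts.
⟨x⟩ = 3.4050.

3.405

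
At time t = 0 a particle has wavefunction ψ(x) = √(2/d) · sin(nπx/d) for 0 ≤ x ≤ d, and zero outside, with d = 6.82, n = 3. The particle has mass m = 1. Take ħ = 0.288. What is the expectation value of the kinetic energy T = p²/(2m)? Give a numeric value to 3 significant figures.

T = −(ħ²/2m) d²/dx², so ⟨T⟩ = −(ħ²/2m) ∫ ψ*·ψ'' dx; with m = 1.
d/dx sin(nπx/d) = (nπ/d)·cos(nπx/d) and d²/dx² sin(nπx/d) = −(nπ/d)²·sin(nπx/d); on 0 ≤ x ≤ d, ∫sin²(nπx/d) dx = d/2 and ∫sin(nπx/d)·cos(nπx/d) dx = 0.
⟨T⟩ = 0.079201.

0.0792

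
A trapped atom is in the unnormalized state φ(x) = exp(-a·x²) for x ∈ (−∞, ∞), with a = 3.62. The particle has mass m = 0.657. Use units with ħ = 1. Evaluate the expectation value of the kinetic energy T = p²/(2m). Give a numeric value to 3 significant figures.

2.75

T = −(ħ²/2m) d²/dx², so ⟨T⟩ = −(ħ²/2m) ∫ φ*·φ'' dx / ∫|φ|² dx; with m = 0.657.
Gaussian moments: ∫x^(2j)·e^(−2ax²) dx = (2j−1)!!/(4a)^j · √(π/(2a)), odd powers integrate to 0; here √(π/(2a)) = 0.65873. Derivatives: d/dx e^(−ax²) = −2ax·e^(−ax²), d²/dx² e^(−ax²) = (4a²x² − 2a)·e^(−ax²).
State is unnormalized: ∫|φ|² dx = 0.65873, and ∫φ*·(−ħ²/2m · φ'') dx = 1.8148, so ⟨T⟩ = 1.8148 / 0.65873.
⟨T⟩ = 2.7549.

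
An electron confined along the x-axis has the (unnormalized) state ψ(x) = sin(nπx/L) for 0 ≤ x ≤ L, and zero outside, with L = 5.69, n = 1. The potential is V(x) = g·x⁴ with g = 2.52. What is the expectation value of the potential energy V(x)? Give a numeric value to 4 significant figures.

⟨V⟩ = ∫ V(x)·|ψ|² dx / ∫|ψ|² dx.
With sin²θ = (1 − cos2θ)/2 on 0 ≤ x ≤ L: ∫sin²(nπx/L) dx = L/2, ∫x·sin²(nπx/L) dx = L²/4, ∫x²·sin²(nπx/L) dx = L³·(1/6 − 1/(4n²π²)); higher powers xᵏ the same way, integrating xᵏ·cos(2nπx/L) by parts.
State is unnormalized: ∫|ψ|² dx = 2.8450, and ∫ψ*·V(x)·ψ dx = 857.30, so ⟨V⟩ = 857.30 / 2.8450.
⟨V⟩ = 301.34.

301.3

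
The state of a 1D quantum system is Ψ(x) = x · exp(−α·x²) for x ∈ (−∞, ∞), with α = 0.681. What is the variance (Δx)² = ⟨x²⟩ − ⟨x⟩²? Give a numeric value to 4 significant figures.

1.101

Compute ⟨x⟩ and ⟨x²⟩ separately, then (Δx)² = ⟨x²⟩ − ⟨x⟩².
Expand each integrand as polynomial × e^(−2αx²) and use ∫x^(2j)·e^(−2αx²) dx = (2j−1)!!/(4α)^j · √(π/(2α)), odd powers → 0; here √(π/(2α)) = 1.5188.
Normalization: ∫|Ψ|² dx = 0.55754.
⟨x⟩ = 0.0000 and ⟨x²⟩ = 1.1013.
(Δx)² = 1.1013 − (0.0000)² = 1.1013.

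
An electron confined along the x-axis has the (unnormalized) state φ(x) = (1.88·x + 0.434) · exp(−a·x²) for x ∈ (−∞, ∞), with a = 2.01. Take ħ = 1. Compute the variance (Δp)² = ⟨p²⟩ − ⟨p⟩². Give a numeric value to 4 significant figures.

4.824

Compute ⟨p⟩ and ⟨p²⟩ separately; (Δp)² = ⟨p²⟩ − ⟨p⟩².
Expand each integrand as polynomial × e^(−2ax²) and use ∫x^(2j)·e^(−2ax²) dx = (2j−1)!!/(4a)^j · √(π/(2a)), odd powers → 0; here √(π/(2a)) = 0.88402. Differentiate with the product rule, d/dx e^(−ax²) = −2ax·e^(−ax²).
Normalization: ∫|φ|² dx = 0.55513.
⟨p⟩ = 0.0000 and ⟨p²⟩ = 4.8242.
(Δp)² = 4.8242 − (0.0000)² = 4.8242.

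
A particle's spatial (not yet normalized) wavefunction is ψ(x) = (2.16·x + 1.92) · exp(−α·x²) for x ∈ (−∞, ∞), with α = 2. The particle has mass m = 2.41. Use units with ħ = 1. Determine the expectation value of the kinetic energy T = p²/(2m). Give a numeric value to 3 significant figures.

T = −(ħ²/2m) d²/dx², so ⟨T⟩ = −(ħ²/2m) ∫ ψ*·ψ'' dx / ∫|ψ|² dx; with m = 2.41.
Expand each integrand as polynomial × e^(−2αx²) and use ∫x^(2j)·e^(−2αx²) dx = (2j−1)!!/(4α)^j · √(π/(2α)), odd powers → 0; here √(π/(2α)) = 0.88623. Differentiate with the product rule, d/dx e^(−αx²) = −2αx·e^(−αx²).
State is unnormalized: ∫|ψ|² dx = 3.7838, and ∫ψ*·(−ħ²/2m · ψ'') dx = 1.9990, so ⟨T⟩ = 1.9990 / 3.7838.
⟨T⟩ = 0.52829.

0.528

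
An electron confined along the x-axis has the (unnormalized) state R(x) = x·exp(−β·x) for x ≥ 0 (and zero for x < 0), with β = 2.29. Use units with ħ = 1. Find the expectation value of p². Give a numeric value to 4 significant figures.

5.244

p² R = −ħ² d²R/dx²; ⟨p²⟩ = −ħ² ∫ R*·R'' dx / ∫|R|² dx.
Differentiate x·exp(−β·x) with the product rule; every integrand then reduces to terms xʲ·e^(−2βx) on [0, ∞), with ∫₀^∞ xʲ·e^(−2βx) dx = j!/(2β)^(j+1).
State is unnormalized: ∫|R|² dx = 0.020818, and ∫R*·(−ħ² R'') dx = 0.10917, so ⟨p²⟩ = 0.10917 / 0.020818.
⟨p²⟩ = 5.2441.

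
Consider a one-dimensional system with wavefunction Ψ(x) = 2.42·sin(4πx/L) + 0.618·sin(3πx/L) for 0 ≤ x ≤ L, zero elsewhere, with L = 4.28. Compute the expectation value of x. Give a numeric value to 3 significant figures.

⟨x⟩ = ∫ x·|Ψ|² dx / ∫|Ψ|² dx (integrals over the domain).
On 0 ≤ x ≤ L (j ≠ l): ∫sin²(jπx/L) dx = L/2, ∫sin(jπx/L)·sin(lπx/L) dx = 0; diagonal moments ∫x·sin²(jπx/L) dx = L²/4, ∫x²·sin²(jπx/L) dx = L³·(1/6 − 1/(4j²π²)); cross terms ∫x·sin(jπx/L)·sin(lπx/L) dx = 0 for j + l even and −4jlL²/(π²(j² − l²)²) for j + l odd, ∫x²·sin(jπx/L)·sin(lπx/L) dx = (−1)^(j+l)·4jlL³/(π²(j² − l²)²); higher powers the same way via product-to-sum and parts.
State is unnormalized: ∫|Ψ|² dx = 13.350, and ∫Ψ*·x·Ψ dx = 23.131, so ⟨x⟩ = 23.131 / 13.350.
⟨x⟩ = 1.7326.

1.73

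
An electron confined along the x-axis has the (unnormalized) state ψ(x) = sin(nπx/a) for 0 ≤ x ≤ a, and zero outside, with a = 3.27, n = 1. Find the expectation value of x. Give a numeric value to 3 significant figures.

⟨x⟩ = ∫ x·|ψ|² dx / ∫|ψ|² dx (integrals over the domain).
With sin²θ = (1 − cos2θ)/2 on 0 ≤ x ≤ a: ∫sin²(nπx/a) dx = a/2, ∫x·sin²(nπx/a) dx = a²/4, ∫x²·sin²(nπx/a) dx = a³·(1/6 − 1/(4n²π²)); higher powers xᵏ the same way, integrating xᵏ·cos(2nπx/a) by parts.
State is unnormalized: ∫|ψ|² dx = 1.6350, and ∫ψ*·x·ψ dx = 2.6732, so ⟨x⟩ = 2.6732 / 1.6350.
⟨x⟩ = 1.6350.

1.64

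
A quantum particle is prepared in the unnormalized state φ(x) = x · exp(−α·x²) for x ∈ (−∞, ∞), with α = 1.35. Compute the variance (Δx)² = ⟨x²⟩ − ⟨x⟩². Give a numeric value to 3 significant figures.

Compute ⟨x⟩ and ⟨x²⟩ separately, then (Δx)² = ⟨x²⟩ − ⟨x⟩².
Expand each integrand as polynomial × e^(−2αx²) and use ∫x^(2j)·e^(−2αx²) dx = (2j−1)!!/(4α)^j · √(π/(2α)), odd powers → 0; here √(π/(2α)) = 1.0787.
Normalization: ∫|φ|² dx = 0.19976.
⟨x⟩ = 0.0000 and ⟨x²⟩ = 0.55556.
(Δx)² = 0.55556 − (0.0000)² = 0.55556.

0.556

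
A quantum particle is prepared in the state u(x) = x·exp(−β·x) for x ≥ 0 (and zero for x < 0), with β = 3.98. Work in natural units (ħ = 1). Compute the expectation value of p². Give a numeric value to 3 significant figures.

p² u = −ħ² d²u/dx²; ⟨p²⟩ = −ħ² ∫ u*·u'' dx / ∫|u|² dx.
Differentiate x·exp(−β·x) with the product rule; every integrand then reduces to terms xʲ·e^(−2βx) on [0, ∞), with ∫₀^∞ xʲ·e^(−2βx) dx = j!/(2β)^(j+1).
State is unnormalized: ∫|u|² dx = 0.0039654, and ∫u*·(−ħ² u'') dx = 0.062814, so ⟨p²⟩ = 0.062814 / 0.0039654.
⟨p²⟩ = 15.840.

15.8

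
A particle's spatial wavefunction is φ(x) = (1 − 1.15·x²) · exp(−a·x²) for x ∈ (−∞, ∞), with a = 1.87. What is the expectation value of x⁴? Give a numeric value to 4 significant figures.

⟨x⁴⟩ = ∫ x⁴·|φ|² dx / ∫|φ|² dx (integrals over the domain).
Expand each integrand as polynomial × e^(−2ax²) and use ∫x^(2j)·e^(−2ax²) dx = (2j−1)!!/(4a)^j · √(π/(2a)), odd powers → 0; here √(π/(2a)) = 0.91651.
State is unnormalized: ∫|φ|² dx = 0.69969, and ∫φ*·x⁴·φ dx = 0.014245, so ⟨x⁴⟩ = 0.014245 / 0.69969.
⟨x⁴⟩ = 0.020358.

0.02036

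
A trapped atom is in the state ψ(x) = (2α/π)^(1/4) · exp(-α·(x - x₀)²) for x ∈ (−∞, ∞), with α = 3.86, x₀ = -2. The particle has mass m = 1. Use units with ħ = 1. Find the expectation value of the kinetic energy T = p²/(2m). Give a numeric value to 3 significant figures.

T = −(ħ²/2m) d²/dx², so ⟨T⟩ = −(ħ²/2m) ∫ ψ*·ψ'' dx; with m = 1.
Gaussian moments (u = x − x₀): ∫u^(2j)·e^(−2αu²) du = (2j−1)!!/(4α)^j · √(π/(2α)), odd powers integrate to 0; here √(π/(2α)) = 0.63792. Derivatives: d/dx e^(−αu²) = −2αu·e^(−αu²), d²/dx² e^(−αu²) = (4α²u² − 2α)·e^(−αu²).
⟨T⟩ = 1.9300.

1.93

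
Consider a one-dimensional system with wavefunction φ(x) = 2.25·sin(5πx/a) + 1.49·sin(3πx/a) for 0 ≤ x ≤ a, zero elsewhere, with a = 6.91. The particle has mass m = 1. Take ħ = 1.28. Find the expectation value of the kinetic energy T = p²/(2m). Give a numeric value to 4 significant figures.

3.407

T = −(ħ²/2m) d²/dx², so ⟨T⟩ = −(ħ²/2m) ∫ φ*·φ'' dx / ∫|φ|² dx; with m = 1.
d²/dx² sin(jπx/a) = −(jπ/a)²·sin(jπx/a); on 0 ≤ x ≤ a, ∫sin²(jπx/a) dx = a/2 and ∫sin(jπx/a)·sin(lπx/a) dx = 0 for j ≠ l, so only diagonal terms survive in ∫|φ|² and ∫φ·φ″; ∫φ·φ′ dx = [φ²/2] between the walls = 0.
State is unnormalized: ∫|φ|² dx = 25.161, and ∫φ*·(−ħ²/2m · φ'') dx = 85.733, so ⟨T⟩ = 85.733 / 25.161.
⟨T⟩ = 3.4073.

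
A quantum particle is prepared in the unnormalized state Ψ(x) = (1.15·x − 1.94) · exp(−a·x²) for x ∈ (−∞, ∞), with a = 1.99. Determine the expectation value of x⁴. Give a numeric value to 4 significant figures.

⟨x⁴⟩ = ∫ x⁴·|Ψ|² dx / ∫|Ψ|² dx (integrals over the domain).
Expand each integrand as polynomial × e^(−2ax²) and use ∫x^(2j)·e^(−2ax²) dx = (2j−1)!!/(4a)^j · √(π/(2a)), odd powers → 0; here √(π/(2a)) = 0.88845.
State is unnormalized: ∫|Ψ|² dx = 3.4914, and ∫Ψ*·x⁴·Ψ dx = 0.19326, so ⟨x⁴⟩ = 0.19326 / 3.4914.
⟨x⁴⟩ = 0.055354.

0.05535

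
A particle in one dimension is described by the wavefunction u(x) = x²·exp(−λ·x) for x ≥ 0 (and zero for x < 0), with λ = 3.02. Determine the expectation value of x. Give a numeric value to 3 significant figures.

⟨x⟩ = ∫ x·|u|² dx / ∫|u|² dx (integrals over the domain).
Every integrand reduces to terms xʲ·e^(−2λx) on [0, ∞); use ∫₀^∞ xʲ·e^(−2λx) dx = j!/(2λ)^(j+1).
State is unnormalized: ∫|u|² dx = 0.0029856, and ∫u*·x·u dx = 0.0024715, so ⟨x⟩ = 0.0024715 / 0.0029856.
⟨x⟩ = 0.82781.

0.828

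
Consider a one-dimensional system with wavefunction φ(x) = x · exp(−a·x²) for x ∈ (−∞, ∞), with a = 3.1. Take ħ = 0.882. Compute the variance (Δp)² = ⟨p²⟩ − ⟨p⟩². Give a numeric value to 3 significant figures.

Compute ⟨p⟩ and ⟨p²⟩ separately; (Δp)² = ⟨p²⟩ − ⟨p⟩².
Expand each integrand as polynomial × e^(−2ax²) and use ∫x^(2j)·e^(−2ax²) dx = (2j−1)!!/(4a)^j · √(π/(2a)), odd powers → 0; here √(π/(2a)) = 0.71183. Differentiate with the product rule, d/dx e^(−ax²) = −2ax·e^(−ax²).
Normalization: ∫|φ|² dx = 0.057406.
⟨p⟩ = 0.0000 and ⟨p²⟩ = 7.2347.
(Δp)² = 7.2347 − (0.0000)² = 7.2347.

7.23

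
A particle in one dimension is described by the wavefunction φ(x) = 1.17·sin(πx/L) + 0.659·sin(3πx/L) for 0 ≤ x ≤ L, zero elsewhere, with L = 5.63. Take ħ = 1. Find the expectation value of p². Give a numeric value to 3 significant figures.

p² φ = −ħ² d²φ/dx²; ⟨p²⟩ = −ħ² ∫ φ*·φ'' dx / ∫|φ|² dx.
d²/dx² sin(jπx/L) = −(jπ/L)²·sin(jπx/L); on 0 ≤ x ≤ L, ∫sin²(jπx/L) dx = L/2 and ∫sin(jπx/L)·sin(lπx/L) dx = 0 for j ≠ l, so only diagonal terms survive in ∫|φ|² and ∫φ·φ″; ∫φ·φ′ dx = [φ²/2] between the walls = 0.
State is unnormalized: ∫|φ|² dx = 5.0760, and ∫φ*·(−ħ² φ'') dx = 4.6258, so ⟨p²⟩ = 4.6258 / 5.0760.
⟨p²⟩ = 0.91131.

0.911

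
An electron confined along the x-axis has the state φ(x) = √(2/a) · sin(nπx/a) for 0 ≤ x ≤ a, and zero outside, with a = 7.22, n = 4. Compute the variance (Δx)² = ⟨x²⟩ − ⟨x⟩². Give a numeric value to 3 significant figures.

4.18

Compute ⟨x⟩ and ⟨x²⟩ separately, then (Δx)² = ⟨x²⟩ − ⟨x⟩².
With sin²θ = (1 − cos2θ)/2 on 0 ≤ x ≤ a: ∫sin²(nπx/a) dx = a/2, ∫x·sin²(nπx/a) dx = a²/4, ∫x²·sin²(nπx/a) dx = a³·(1/6 − 1/(4n²π²)); higher powers xᵏ the same way, integrating xᵏ·cos(2nπx/a) by parts.
⟨x⟩ = 3.6100 and ⟨x²⟩ = 17.211.
(Δx)² = 17.211 − (3.6100)² = 4.1790.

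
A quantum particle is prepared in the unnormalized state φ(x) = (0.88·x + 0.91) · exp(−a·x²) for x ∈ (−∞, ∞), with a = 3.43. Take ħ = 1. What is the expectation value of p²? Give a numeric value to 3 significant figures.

p² φ = −ħ² d²φ/dx²; ⟨p²⟩ = −ħ² ∫ φ*·φ'' dx / ∫|φ|² dx.
Expand each integrand as polynomial × e^(−2ax²) and use ∫x^(2j)·e^(−2ax²) dx = (2j−1)!!/(4a)^j · √(π/(2a)), odd powers → 0; here √(π/(2a)) = 0.67673. Differentiate with the product rule, d/dx e^(−ax²) = −2ax·e^(−ax²).
State is unnormalized: ∫|φ|² dx = 0.59859, and ∫φ*·(−ħ² φ'') dx = 2.3152, so ⟨p²⟩ = 2.3152 / 0.59859.
⟨p²⟩ = 3.8677.

3.87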